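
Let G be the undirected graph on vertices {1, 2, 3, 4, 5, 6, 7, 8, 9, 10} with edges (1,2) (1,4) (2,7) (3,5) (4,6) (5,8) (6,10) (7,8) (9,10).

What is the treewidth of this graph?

A width-1 tree decomposition is:
Bags: B1 = {9, 10}  B2 = {6, 10}  B3 = {4, 6}  B4 = {1, 4}  B5 = {1, 2}  B6 = {2, 7}  B7 = {7, 8}  B8 = {5, 8}  B9 = {3, 5}
Tree: B1–B2, B2–B3, B3–B4, B4–B5, B5–B6, B6–B7, B7–B8, B8–B9
The largest bag has 2 vertices, giving width 1; this decomposition certifies tw(G) ≤ 1. Since G has at least one edge (e.g. 9–10), it is not an edgeless graph, so tw(G) ≥ 1. Combining the bounds, tw(G) = 1.

1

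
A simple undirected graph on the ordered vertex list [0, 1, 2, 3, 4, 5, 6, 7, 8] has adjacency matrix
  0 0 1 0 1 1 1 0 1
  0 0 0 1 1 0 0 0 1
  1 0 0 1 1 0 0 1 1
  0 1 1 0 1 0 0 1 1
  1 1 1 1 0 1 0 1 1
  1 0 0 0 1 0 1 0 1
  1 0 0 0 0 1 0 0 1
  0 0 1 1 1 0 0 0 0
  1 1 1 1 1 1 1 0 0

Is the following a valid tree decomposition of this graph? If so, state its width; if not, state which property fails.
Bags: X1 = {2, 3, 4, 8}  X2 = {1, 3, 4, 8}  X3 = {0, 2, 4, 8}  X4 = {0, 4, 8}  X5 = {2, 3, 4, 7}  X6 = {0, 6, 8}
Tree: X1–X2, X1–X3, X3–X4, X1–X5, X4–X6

No — vertex 5 appears in no bag.

A tree decomposition must satisfy three properties: every vertex lies in some bag; for every edge, both endpoints lie together in some bag; and for every vertex, the bags containing it form a connected subtree. Here vertex 5 appears in no bag, so the decomposition is invalid.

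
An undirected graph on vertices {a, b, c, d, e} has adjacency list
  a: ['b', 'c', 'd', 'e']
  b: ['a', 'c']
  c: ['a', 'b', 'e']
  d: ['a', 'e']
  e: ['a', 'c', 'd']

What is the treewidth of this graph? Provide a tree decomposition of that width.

Treewidth 2.
Bags: B1 = {a, c, e}  B2 = {a, d, e}  B3 = {a, b, c}
Tree: B1–B2, B1–B3

Each bag holds 3 vertices, so the decomposition has width 2, which upper-bounds the treewidth. For the lower bound, the 3 vertices {a, d, e} are pairwise adjacent, and any tree decomposition puts a clique entirely inside one bag — forcing width ≥ 2. Therefore the treewidth is 2.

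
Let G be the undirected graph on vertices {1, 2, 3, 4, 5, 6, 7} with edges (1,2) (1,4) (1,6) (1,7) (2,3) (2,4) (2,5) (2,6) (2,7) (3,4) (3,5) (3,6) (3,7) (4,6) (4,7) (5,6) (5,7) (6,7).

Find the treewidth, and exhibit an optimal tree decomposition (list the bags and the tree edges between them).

Every bag has size at most 5, so the width is 5 − 1 = 4 and tw(G) ≤ 4. Conversely, {1, 2, 4, 6, 7} is a clique of size 5, and the vertices of any clique must share a bag in every tree decomposition; so some bag has ≥ 5 vertices and tw(G) ≥ 4. The upper and lower bounds meet at 4, so that is the treewidth.

Treewidth 4.
Bags: B1 = {2, 3, 4, 6, 7}  B2 = {2, 3, 5, 6, 7}  B3 = {1, 2, 4, 6, 7}
Tree: B1–B2, B1–B3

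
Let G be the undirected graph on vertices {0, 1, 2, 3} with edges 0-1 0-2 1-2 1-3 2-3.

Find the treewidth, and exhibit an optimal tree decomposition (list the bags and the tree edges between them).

Every bag has size at most 3, so the width is 3 − 1 = 2 and tw(G) ≤ 2. For the lower bound, the 3 vertices {0, 1, 2} are pairwise adjacent, and any tree decomposition puts a clique entirely inside one bag — forcing width ≥ 2. Combining the bounds, tw(G) = 2.

Treewidth 2.
One such decomposition:
Bags: B1 = {1, 2, 3}  B2 = {0, 1, 2}
Tree: B1–B2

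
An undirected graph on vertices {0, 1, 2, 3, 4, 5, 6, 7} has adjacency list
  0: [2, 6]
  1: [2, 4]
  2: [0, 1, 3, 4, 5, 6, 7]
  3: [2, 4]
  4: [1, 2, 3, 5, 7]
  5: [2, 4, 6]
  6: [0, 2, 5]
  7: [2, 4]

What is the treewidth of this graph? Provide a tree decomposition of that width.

Treewidth 2.
One such decomposition:
Bags: B1 = {2, 4, 5}  B2 = {2, 3, 4}  B3 = {2, 5, 6}  B4 = {0, 2, 6}  B5 = {1, 2, 4}  B6 = {2, 4, 7}
Tree: B1–B2, B1–B3, B3–B4, B1–B5, B1–B6

The largest bag has 3 vertices, giving width 2; this decomposition certifies tw(G) ≤ 2. Conversely, {0, 2, 6} is a clique of size 3, and the vertices of any clique must share a bag in every tree decomposition; so some bag has ≥ 3 vertices and tw(G) ≥ 2. The upper and lower bounds meet at 2, so that is the treewidth.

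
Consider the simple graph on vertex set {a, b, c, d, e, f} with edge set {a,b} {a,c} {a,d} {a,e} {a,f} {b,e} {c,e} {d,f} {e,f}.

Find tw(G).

A width-2 tree decomposition is:
Bags: B1 = {a, b, e}  B2 = {a, e, f}  B3 = {a, c, e}  B4 = {a, d, f}
Tree: B1–B2, B1–B3, B2–B4
Each bag holds 3 vertices, so the decomposition has width 2, which upper-bounds the treewidth. Conversely, {a, d, f} is a clique of size 3, and the vertices of any clique must share a bag in every tree decomposition; so some bag has ≥ 3 vertices and tw(G) ≥ 2. Hence tw(G) = 2 exactly.

2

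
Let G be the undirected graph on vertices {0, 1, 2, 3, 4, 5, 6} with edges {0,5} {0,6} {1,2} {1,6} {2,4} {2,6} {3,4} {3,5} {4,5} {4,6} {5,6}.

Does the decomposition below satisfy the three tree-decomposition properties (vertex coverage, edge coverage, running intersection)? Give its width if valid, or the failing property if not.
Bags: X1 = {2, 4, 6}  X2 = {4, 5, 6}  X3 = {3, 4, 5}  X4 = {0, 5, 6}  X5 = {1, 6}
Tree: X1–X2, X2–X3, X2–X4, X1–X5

No — edge (2,1) lies in no bag.

A tree decomposition must satisfy three properties: every vertex lies in some bag; for every edge, both endpoints lie together in some bag; and for every vertex, the bags containing it form a connected subtree. Here edge (2,1) lies in no bag, so the decomposition is invalid.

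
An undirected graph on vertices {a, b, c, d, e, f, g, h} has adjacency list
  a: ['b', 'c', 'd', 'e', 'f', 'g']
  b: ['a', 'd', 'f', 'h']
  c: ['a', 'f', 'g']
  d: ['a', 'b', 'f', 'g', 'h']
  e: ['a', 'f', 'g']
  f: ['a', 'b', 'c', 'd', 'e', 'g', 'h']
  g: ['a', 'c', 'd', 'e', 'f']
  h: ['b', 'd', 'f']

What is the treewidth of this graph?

3

A width-3 tree decomposition is:
Bags: B1 = {a, e, f, g}  B2 = {a, c, f, g}  B3 = {a, d, f, g}  B4 = {a, b, d, f}  B5 = {b, d, f, h}
Tree: B1–B2, B2–B3, B3–B4, B4–B5
The largest bag has 4 vertices, giving width 3; this decomposition certifies tw(G) ≤ 3. Conversely, {b, d, f, h} is a clique of size 4, and the vertices of any clique must share a bag in every tree decomposition; so some bag has ≥ 4 vertices and tw(G) ≥ 3. The upper and lower bounds meet at 3, so that is the treewidth.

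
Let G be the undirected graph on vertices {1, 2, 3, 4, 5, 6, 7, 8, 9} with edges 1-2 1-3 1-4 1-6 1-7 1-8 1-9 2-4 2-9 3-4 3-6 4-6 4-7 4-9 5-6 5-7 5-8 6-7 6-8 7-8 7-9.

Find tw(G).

A width-3 tree decomposition is:
Bags: B1 = {1, 4, 6, 7}  B2 = {1, 3, 4, 6}  B3 = {1, 6, 7, 8}  B4 = {5, 6, 7, 8}  B5 = {1, 4, 7, 9}  B6 = {1, 2, 4, 9}
Tree: B1–B2, B1–B3, B3–B4, B1–B5, B5–B6
Each bag holds 4 vertices, so the decomposition has width 3, which upper-bounds the treewidth. For the lower bound, the 4 vertices {1, 6, 7, 8} are pairwise adjacent, and any tree decomposition puts a clique entirely inside one bag — forcing width ≥ 3. The upper and lower bounds meet at 3, so that is the treewidth.

3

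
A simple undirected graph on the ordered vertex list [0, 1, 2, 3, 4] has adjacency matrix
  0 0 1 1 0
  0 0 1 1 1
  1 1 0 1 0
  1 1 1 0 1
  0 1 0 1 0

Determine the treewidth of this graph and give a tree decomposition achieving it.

Each bag holds 3 vertices, so the decomposition has width 2, which upper-bounds the treewidth. Conversely, {0, 2, 3} is a clique of size 3, and the vertices of any clique must share a bag in every tree decomposition; so some bag has ≥ 3 vertices and tw(G) ≥ 2. Therefore the treewidth is 2.

Treewidth 2.
One such decomposition:
Bags: B1 = {1, 3, 4}  B2 = {1, 2, 3}  B3 = {0, 2, 3}
Tree: B1–B2, B2–B3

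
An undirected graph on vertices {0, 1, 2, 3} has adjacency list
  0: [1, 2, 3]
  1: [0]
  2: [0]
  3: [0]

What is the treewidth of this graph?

A width-1 tree decomposition is:
Bags: B1 = {0, 1}  B2 = {0, 3}  B3 = {0, 2}
Tree: B1–B2, B1–B3
Each bag holds 2 vertices, so the decomposition has width 1, which upper-bounds the treewidth. G has an edge, so its treewidth is at least 1. Combining the bounds, tw(G) = 1.

1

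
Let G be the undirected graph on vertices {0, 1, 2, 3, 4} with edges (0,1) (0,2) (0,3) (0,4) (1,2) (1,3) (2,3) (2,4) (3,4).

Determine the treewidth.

3

A width-3 tree decomposition is:
Bags: B1 = {0, 1, 2, 3}  B2 = {0, 2, 3, 4}
Tree: B1–B2
Every bag has size at most 4, so the width is 4 − 1 = 3 and tw(G) ≤ 3. Conversely, {0, 1, 2, 3} is a clique of size 4, and the vertices of any clique must share a bag in every tree decomposition; so some bag has ≥ 4 vertices and tw(G) ≥ 3. Combining the bounds, tw(G) = 3.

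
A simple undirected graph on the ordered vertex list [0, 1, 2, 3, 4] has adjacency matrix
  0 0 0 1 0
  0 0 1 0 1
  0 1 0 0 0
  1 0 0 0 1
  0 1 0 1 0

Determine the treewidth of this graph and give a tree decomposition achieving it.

The largest bag has 2 vertices, giving width 1; this decomposition certifies tw(G) ≤ 1. G has an edge, so its treewidth is at least 1. The upper and lower bounds meet at 1, so that is the treewidth.

Treewidth 1.
Bags: B1 = {0, 3}  B2 = {3, 4}  B3 = {1, 4}  B4 = {1, 2}
Tree: B1–B2, B2–B3, B3–B4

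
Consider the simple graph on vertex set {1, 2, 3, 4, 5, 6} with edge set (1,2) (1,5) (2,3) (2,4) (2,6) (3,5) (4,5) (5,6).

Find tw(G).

2

A width-2 tree decomposition is:
Bags: B1 = {2, 5, 6}  B2 = {1, 2, 5}  B3 = {2, 3, 5}  B4 = {2, 4, 5}
Tree: B1–B2, B2–B3, B3–B4
Each bag holds 3 vertices, so the decomposition has width 2, which upper-bounds the treewidth. Since 6–5–1–2–6 is a cycle in G, G is not acyclic. Forests are exactly the graphs of treewidth ≤ 1, so tw(G) ≥ 2. Combining the bounds, tw(G) = 2.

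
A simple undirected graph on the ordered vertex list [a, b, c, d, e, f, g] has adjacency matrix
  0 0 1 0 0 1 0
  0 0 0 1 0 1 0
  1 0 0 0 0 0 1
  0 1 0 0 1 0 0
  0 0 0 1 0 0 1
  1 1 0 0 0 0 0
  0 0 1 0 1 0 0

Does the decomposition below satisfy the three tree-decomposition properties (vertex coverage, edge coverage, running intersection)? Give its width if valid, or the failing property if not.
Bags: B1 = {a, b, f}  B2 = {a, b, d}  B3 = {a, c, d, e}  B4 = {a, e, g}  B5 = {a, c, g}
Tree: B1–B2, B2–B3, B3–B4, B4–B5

A tree decomposition must satisfy three properties: every vertex lies in some bag; for every edge, both endpoints lie together in some bag; and for every vertex, the bags containing it form a connected subtree. Here bags containing vertex c are not connected in the tree, so the decomposition is invalid.

No — bags containing vertex c are not connected in the tree.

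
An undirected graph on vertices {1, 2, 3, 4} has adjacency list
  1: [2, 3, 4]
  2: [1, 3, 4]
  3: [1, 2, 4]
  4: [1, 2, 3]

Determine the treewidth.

3

A width-3 tree decomposition is:
Bags: B1 = {1, 2, 3, 4}
Tree: (single bag)
With just one bag of size 4, the width is 4 − 1 = 3, so tw(G) ≤ 3. Conversely, {1, 2, 3, 4} is a clique of size 4, and the vertices of any clique must share a bag in every tree decomposition; so some bag has ≥ 4 vertices and tw(G) ≥ 3. Therefore the treewidth is 3.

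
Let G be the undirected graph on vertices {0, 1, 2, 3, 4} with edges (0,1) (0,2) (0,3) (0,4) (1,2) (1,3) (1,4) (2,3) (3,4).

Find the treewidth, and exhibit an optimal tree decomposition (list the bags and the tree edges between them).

Treewidth 3.
One such decomposition:
Bags: B1 = {0, 1, 2, 3}  B2 = {0, 1, 3, 4}
Tree: B1–B2

Every bag has size at most 4, so the width is 4 − 1 = 3 and tw(G) ≤ 3. Conversely, {0, 1, 2, 3} is a clique of size 4, and the vertices of any clique must share a bag in every tree decomposition; so some bag has ≥ 4 vertices and tw(G) ≥ 3. The upper and lower bounds meet at 3, so that is the treewidth.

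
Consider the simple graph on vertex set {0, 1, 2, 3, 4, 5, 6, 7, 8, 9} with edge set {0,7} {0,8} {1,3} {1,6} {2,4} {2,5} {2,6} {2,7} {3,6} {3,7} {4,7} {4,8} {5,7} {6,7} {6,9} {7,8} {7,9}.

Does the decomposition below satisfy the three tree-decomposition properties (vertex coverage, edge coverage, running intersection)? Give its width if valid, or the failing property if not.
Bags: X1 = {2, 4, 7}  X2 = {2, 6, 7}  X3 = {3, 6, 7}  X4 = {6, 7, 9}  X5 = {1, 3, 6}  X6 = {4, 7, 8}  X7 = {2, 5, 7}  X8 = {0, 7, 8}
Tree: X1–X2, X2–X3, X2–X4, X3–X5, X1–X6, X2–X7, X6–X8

Every vertex of G appears in some bag (union = {0, 1, 2, 3, 4, 5, 6, 7, 8, 9}); every edge is covered by a bag; and for each vertex v the set of bags containing v is connected in the bag tree. The decomposition is therefore valid. The largest bag has 3 vertices, so the width is 2.

Yes; width 2.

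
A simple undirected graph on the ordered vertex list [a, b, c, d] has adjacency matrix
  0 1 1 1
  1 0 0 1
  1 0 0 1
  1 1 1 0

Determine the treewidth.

2

A width-2 tree decomposition is:
Bags: B1 = {a, c, d}  B2 = {a, b, d}
Tree: B1–B2
Every bag has size at most 3, so the width is 3 − 1 = 2 and tw(G) ≤ 2. Conversely, {a, c, d} is a clique of size 3, and the vertices of any clique must share a bag in every tree decomposition; so some bag has ≥ 3 vertices and tw(G) ≥ 2. The upper and lower bounds meet at 2, so that is the treewidth.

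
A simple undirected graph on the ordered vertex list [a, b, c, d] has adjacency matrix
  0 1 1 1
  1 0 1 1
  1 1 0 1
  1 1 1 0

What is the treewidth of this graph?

3

A width-3 tree decomposition is:
Bags: B1 = {a, b, c, d}
Tree: (single bag)
With just one bag of size 4, the width is 4 − 1 = 3, so tw(G) ≤ 3. For the lower bound, the 4 vertices {a, b, c, d} are pairwise adjacent, and any tree decomposition puts a clique entirely inside one bag — forcing width ≥ 3. Hence tw(G) = 3 exactly.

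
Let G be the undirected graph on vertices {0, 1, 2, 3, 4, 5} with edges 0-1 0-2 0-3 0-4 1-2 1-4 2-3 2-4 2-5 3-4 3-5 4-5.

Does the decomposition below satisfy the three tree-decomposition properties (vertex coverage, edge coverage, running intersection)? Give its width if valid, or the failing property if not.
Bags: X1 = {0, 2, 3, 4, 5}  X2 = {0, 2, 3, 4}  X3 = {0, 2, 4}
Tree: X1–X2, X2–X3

A tree decomposition must satisfy three properties: every vertex lies in some bag; for every edge, both endpoints lie together in some bag; and for every vertex, the bags containing it form a connected subtree. Here vertex 1 appears in no bag, so the decomposition is invalid.

No — vertex 1 appears in no bag.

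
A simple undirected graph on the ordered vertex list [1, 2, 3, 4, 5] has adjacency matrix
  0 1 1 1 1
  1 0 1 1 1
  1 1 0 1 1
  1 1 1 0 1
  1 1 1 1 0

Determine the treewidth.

4

A width-4 tree decomposition is:
Bags: B1 = {1, 2, 3, 4, 5}
Tree: (single bag)
A single bag containing all 5 vertices is trivially a valid decomposition of width 4. For the lower bound, the 5 vertices {1, 2, 3, 4, 5} are pairwise adjacent, and any tree decomposition puts a clique entirely inside one bag — forcing width ≥ 4. Hence tw(G) = 4 exactly.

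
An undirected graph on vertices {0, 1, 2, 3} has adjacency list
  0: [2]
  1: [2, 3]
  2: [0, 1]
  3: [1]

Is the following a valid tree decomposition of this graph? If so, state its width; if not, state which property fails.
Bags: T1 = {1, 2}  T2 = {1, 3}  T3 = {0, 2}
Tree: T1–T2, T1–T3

Checking the three conditions: (i) the bags cover all of {0, 1, 2, 3}; (ii) for each edge, some bag contains both endpoints; (iii) the bags containing any fixed vertex form a subtree. All hold, so the decomposition is valid with width 2 − 1 = 1.

Yes; width 1.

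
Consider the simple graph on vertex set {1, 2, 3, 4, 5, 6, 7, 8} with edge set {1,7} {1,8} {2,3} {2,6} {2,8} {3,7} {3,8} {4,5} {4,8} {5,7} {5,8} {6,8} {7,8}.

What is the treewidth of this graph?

A width-2 tree decomposition is:
Bags: B1 = {1, 7, 8}  B2 = {5, 7, 8}  B3 = {3, 7, 8}  B4 = {2, 3, 8}  B5 = {4, 5, 8}  B6 = {2, 6, 8}
Tree: B1–B2, B1–B3, B3–B4, B2–B5, B4–B6
Each bag holds 3 vertices, so the decomposition has width 2, which upper-bounds the treewidth. Conversely, {2, 3, 8} is a clique of size 3, and the vertices of any clique must share a bag in every tree decomposition; so some bag has ≥ 3 vertices and tw(G) ≥ 2. The upper and lower bounds meet at 2, so that is the treewidth.

2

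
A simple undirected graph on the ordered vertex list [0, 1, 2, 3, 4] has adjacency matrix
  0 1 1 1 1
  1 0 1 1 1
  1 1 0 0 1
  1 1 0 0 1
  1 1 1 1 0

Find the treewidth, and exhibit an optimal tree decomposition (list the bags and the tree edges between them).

Every bag has size at most 4, so the width is 4 − 1 = 3 and tw(G) ≤ 3. On the other hand G contains the 4-clique {0, 1, 2, 4}. A clique must lie in a single bag of any decomposition, so no decomposition can have width below 3. Therefore the treewidth is 3.

Treewidth 3.
One optimal decomposition is:
Bags: B1 = {0, 1, 3, 4}  B2 = {0, 1, 2, 4}
Tree: B1–B2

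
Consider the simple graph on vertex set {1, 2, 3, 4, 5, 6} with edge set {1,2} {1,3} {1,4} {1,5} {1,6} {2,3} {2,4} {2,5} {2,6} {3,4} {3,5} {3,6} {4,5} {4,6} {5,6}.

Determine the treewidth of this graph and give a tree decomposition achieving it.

A single bag containing all 6 vertices is trivially a valid decomposition of width 5. On the other hand G contains the 6-clique {1, 2, 3, 4, 5, 6}. A clique must lie in a single bag of any decomposition, so no decomposition can have width below 5. Hence tw(G) = 5 exactly.

Treewidth 5.
One optimal decomposition is:
Bags: B1 = {1, 2, 3, 4, 5, 6}
Tree: (single bag)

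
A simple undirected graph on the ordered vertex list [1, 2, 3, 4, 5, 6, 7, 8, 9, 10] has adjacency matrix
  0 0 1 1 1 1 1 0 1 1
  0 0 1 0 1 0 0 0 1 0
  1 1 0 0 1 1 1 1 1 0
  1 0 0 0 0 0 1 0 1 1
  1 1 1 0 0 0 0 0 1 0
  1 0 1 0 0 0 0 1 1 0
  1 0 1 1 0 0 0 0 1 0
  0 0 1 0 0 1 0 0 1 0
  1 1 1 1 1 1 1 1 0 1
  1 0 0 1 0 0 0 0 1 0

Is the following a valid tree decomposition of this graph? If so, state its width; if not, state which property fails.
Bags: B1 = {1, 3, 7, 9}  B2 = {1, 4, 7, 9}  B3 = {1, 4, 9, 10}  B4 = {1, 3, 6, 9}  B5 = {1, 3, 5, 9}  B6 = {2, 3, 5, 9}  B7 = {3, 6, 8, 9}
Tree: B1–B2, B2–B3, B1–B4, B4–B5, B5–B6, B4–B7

Yes; width 3.

Checking the three conditions: (i) the bags cover all of {1, 2, 3, 4, 5, 6, 7, 8, 9, 10}; (ii) for each edge, some bag contains both endpoints; (iii) the bags containing any fixed vertex form a subtree. All hold, so the decomposition is valid with width 4 − 1 = 3.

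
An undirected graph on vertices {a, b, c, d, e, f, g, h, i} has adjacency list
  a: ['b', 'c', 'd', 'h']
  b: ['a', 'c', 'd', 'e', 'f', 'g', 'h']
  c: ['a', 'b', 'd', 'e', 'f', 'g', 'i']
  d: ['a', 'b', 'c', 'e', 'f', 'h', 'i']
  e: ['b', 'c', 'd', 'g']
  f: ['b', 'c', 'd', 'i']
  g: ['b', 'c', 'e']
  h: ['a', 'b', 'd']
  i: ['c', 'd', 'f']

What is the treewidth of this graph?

A width-3 tree decomposition is:
Bags: B1 = {b, c, d, f}  B2 = {b, c, d, e}  B3 = {c, d, f, i}  B4 = {a, b, c, d}  B5 = {a, b, d, h}  B6 = {b, c, e, g}
Tree: B1–B2, B1–B3, B2–B4, B4–B5, B2–B6
The largest bag has 4 vertices, giving width 3; this decomposition certifies tw(G) ≤ 3. Conversely, {a, b, d, h} is a clique of size 4, and the vertices of any clique must share a bag in every tree decomposition; so some bag has ≥ 4 vertices and tw(G) ≥ 3. Therefore the treewidth is 3.

3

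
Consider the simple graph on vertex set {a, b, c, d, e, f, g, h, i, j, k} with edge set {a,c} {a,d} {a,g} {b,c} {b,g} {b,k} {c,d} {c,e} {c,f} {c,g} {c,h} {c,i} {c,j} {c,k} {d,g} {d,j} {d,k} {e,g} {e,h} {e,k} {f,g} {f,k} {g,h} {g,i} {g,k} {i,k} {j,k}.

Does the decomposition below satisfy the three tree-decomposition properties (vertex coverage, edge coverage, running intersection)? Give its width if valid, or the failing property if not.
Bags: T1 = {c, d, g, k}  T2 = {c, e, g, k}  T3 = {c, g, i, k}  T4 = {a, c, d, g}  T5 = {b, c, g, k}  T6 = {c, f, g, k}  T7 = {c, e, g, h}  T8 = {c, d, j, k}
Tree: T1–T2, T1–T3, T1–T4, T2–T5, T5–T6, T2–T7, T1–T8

Checking the three conditions: (i) the bags cover all of {a, b, c, d, e, f, g, h, i, j, k}; (ii) for each edge, some bag contains both endpoints; (iii) the bags containing any fixed vertex form a subtree. All hold, so the decomposition is valid with width 4 − 1 = 3.

Yes; width 3.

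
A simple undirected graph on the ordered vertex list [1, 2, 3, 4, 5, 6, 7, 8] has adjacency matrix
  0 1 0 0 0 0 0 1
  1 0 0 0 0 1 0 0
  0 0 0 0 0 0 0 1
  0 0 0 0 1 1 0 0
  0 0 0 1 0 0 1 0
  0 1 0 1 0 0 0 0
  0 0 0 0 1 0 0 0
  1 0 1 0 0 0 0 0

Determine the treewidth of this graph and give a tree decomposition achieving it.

Each bag holds 2 vertices, so the decomposition has width 1, which upper-bounds the treewidth. Any graph with an edge has treewidth ≥ 1, and G has the edge 7–5. The upper and lower bounds meet at 1, so that is the treewidth.

Treewidth 1.
One optimal decomposition is:
Bags: B1 = {5, 7}  B2 = {4, 5}  B3 = {4, 6}  B4 = {2, 6}  B5 = {1, 2}  B6 = {1, 8}  B7 = {3, 8}
Tree: B1–B2, B2–B3, B3–B4, B4–B5, B5–B6, B6–B7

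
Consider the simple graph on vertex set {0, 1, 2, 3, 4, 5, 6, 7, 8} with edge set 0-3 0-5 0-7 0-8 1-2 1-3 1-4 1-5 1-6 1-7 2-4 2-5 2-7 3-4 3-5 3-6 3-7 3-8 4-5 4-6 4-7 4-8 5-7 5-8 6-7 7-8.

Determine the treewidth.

4

A width-4 tree decomposition is:
Bags: B1 = {1, 3, 4, 5, 7}  B2 = {1, 3, 4, 6, 7}  B3 = {1, 2, 4, 5, 7}  B4 = {3, 4, 5, 7, 8}  B5 = {0, 3, 5, 7, 8}
Tree: B1–B2, B1–B3, B1–B4, B4–B5
Each bag holds 5 vertices, so the decomposition has width 4, which upper-bounds the treewidth. Conversely, {1, 2, 4, 5, 7} is a clique of size 5, and the vertices of any clique must share a bag in every tree decomposition; so some bag has ≥ 5 vertices and tw(G) ≥ 4. Combining the bounds, tw(G) = 4.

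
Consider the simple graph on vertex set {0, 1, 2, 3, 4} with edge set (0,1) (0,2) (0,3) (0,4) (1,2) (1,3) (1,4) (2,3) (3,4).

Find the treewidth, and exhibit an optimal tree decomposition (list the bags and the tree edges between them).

Every bag has size at most 4, so the width is 4 − 1 = 3 and tw(G) ≤ 3. For the lower bound, the 4 vertices {0, 1, 2, 3} are pairwise adjacent, and any tree decomposition puts a clique entirely inside one bag — forcing width ≥ 3. Hence tw(G) = 3 exactly.

Treewidth 3.
One optimal decomposition is:
Bags: B1 = {0, 1, 3, 4}  B2 = {0, 1, 2, 3}
Tree: B1–B2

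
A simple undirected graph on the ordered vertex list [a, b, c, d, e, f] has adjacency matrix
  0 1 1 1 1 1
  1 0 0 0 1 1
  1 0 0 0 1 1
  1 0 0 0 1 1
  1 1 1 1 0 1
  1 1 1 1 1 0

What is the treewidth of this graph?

3

A width-3 tree decomposition is:
Bags: B1 = {a, c, e, f}  B2 = {a, b, e, f}  B3 = {a, d, e, f}
Tree: B1–B2, B1–B3
Every bag has size at most 4, so the width is 4 − 1 = 3 and tw(G) ≤ 3. On the other hand G contains the 4-clique {a, d, e, f}. A clique must lie in a single bag of any decomposition, so no decomposition can have width below 3. Therefore the treewidth is 3.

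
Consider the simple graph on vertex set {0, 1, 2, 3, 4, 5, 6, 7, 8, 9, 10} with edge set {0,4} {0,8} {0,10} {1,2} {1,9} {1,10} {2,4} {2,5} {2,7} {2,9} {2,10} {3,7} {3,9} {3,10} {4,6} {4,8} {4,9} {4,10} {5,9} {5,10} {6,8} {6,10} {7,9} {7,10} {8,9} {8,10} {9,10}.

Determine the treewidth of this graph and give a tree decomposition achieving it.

Treewidth 3.
One optimal decomposition is:
Bags: B1 = {2, 7, 9, 10}  B2 = {2, 5, 9, 10}  B3 = {1, 2, 9, 10}  B4 = {3, 7, 9, 10}  B5 = {2, 4, 9, 10}  B6 = {4, 8, 9, 10}  B7 = {0, 4, 8, 10}  B8 = {4, 6, 8, 10}
Tree: B1–B2, B2–B3, B1–B4, B3–B5, B5–B6, B6–B7, B7–B8

The largest bag has 4 vertices, giving width 3; this decomposition certifies tw(G) ≤ 3. On the other hand G contains the 4-clique {0, 4, 8, 10}. A clique must lie in a single bag of any decomposition, so no decomposition can have width below 3. The upper and lower bounds meet at 3, so that is the treewidth.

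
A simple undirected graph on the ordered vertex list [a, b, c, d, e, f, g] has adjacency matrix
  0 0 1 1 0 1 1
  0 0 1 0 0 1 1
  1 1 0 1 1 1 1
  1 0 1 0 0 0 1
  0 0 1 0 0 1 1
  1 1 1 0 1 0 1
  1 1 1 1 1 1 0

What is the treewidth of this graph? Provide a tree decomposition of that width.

Treewidth 3.
One such decomposition:
Bags: B1 = {c, e, f, g}  B2 = {b, c, f, g}  B3 = {a, c, f, g}  B4 = {a, c, d, g}
Tree: B1–B2, B2–B3, B3–B4

Each bag holds 4 vertices, so the decomposition has width 3, which upper-bounds the treewidth. Conversely, {a, c, d, g} is a clique of size 4, and the vertices of any clique must share a bag in every tree decomposition; so some bag has ≥ 4 vertices and tw(G) ≥ 3. Therefore the treewidth is 3.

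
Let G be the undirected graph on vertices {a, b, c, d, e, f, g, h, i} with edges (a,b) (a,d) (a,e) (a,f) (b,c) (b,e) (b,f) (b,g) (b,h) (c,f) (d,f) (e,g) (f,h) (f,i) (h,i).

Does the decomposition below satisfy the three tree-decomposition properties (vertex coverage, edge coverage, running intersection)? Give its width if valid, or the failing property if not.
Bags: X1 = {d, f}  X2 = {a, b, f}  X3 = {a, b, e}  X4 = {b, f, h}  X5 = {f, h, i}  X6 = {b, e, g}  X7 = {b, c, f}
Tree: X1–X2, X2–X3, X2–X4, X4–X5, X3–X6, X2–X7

A tree decomposition must satisfy three properties: every vertex lies in some bag; for every edge, both endpoints lie together in some bag; and for every vertex, the bags containing it form a connected subtree. Here edge (a,d) lies in no bag, so the decomposition is invalid.

No — edge (a,d) lies in no bag.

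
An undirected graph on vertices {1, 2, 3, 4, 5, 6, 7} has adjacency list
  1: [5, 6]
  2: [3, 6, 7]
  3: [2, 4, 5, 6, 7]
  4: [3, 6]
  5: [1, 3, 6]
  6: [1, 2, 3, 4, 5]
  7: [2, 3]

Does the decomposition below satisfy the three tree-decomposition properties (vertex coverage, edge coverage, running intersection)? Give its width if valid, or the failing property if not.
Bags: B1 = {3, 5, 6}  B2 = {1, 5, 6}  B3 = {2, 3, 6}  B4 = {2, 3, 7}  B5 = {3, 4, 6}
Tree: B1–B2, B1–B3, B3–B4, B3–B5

Yes; width 2.

Checking the three conditions: (i) the bags cover all of {1, 2, 3, 4, 5, 6, 7}; (ii) for each edge, some bag contains both endpoints; (iii) the bags containing any fixed vertex form a subtree. All hold, so the decomposition is valid with width 3 − 1 = 2.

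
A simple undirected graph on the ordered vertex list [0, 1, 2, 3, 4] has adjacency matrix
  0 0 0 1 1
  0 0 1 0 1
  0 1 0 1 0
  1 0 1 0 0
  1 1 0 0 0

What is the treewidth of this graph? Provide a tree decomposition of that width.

Treewidth 2.
One optimal decomposition is:
Bags: B1 = {0, 3, 4}  B2 = {1, 3, 4}  B3 = {1, 2, 3}
Tree: B1–B2, B2–B3

Each bag holds 3 vertices, so the decomposition has width 2, which upper-bounds the treewidth. Since 3–0–4–1–2–3 is a cycle in G, G is not acyclic. Forests are exactly the graphs of treewidth ≤ 1, so tw(G) ≥ 2. Combining the bounds, tw(G) = 2.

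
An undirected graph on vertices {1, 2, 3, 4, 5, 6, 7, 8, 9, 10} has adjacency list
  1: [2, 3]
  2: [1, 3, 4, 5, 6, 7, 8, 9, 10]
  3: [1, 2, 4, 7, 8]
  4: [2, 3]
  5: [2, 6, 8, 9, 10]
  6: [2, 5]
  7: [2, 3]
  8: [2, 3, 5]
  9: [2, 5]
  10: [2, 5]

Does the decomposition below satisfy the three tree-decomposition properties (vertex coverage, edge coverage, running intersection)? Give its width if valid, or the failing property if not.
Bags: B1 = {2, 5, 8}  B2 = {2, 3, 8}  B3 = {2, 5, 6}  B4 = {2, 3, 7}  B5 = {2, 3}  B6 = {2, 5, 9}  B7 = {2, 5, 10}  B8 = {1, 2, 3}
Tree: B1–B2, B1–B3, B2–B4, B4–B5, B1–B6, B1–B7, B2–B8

No — vertex 4 appears in no bag.

A tree decomposition must satisfy three properties: every vertex lies in some bag; for every edge, both endpoints lie together in some bag; and for every vertex, the bags containing it form a connected subtree. Here vertex 4 appears in no bag, so the decomposition is invalid.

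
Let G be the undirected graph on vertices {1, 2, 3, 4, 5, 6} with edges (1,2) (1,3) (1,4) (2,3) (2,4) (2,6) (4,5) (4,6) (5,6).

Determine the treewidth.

A width-2 tree decomposition is:
Bags: B1 = {1, 2, 4}  B2 = {1, 2, 3}  B3 = {2, 4, 6}  B4 = {4, 5, 6}
Tree: B1–B2, B1–B3, B3–B4
Every bag has size at most 3, so the width is 3 − 1 = 2 and tw(G) ≤ 2. For the lower bound, the 3 vertices {1, 2, 3} are pairwise adjacent, and any tree decomposition puts a clique entirely inside one bag — forcing width ≥ 2. The upper and lower bounds meet at 2, so that is the treewidth.

2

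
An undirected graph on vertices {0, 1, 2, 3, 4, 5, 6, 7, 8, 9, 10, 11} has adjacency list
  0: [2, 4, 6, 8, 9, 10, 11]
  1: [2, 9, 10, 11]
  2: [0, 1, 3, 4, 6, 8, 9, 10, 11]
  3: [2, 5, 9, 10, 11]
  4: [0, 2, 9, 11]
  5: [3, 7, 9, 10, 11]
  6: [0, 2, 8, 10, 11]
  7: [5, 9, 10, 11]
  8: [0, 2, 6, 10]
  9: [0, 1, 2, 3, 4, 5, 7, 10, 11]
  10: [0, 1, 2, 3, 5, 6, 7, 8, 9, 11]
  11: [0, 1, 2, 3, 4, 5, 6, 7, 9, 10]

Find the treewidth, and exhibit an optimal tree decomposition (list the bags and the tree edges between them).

Every bag has size at most 5, so the width is 5 − 1 = 4 and tw(G) ≤ 4. For the lower bound, the 5 vertices {0, 2, 6, 8, 10} are pairwise adjacent, and any tree decomposition puts a clique entirely inside one bag — forcing width ≥ 4. The upper and lower bounds meet at 4, so that is the treewidth.

Treewidth 4.
Bags: B1 = {0, 2, 4, 9, 11}  B2 = {0, 2, 9, 10, 11}  B3 = {2, 3, 9, 10, 11}  B4 = {1, 2, 9, 10, 11}  B5 = {3, 5, 9, 10, 11}  B6 = {5, 7, 9, 10, 11}  B7 = {0, 2, 6, 10, 11}  B8 = {0, 2, 6, 8, 10}
Tree: B1–B2, B2–B3, B2–B4, B3–B5, B5–B6, B2–B7, B7–B8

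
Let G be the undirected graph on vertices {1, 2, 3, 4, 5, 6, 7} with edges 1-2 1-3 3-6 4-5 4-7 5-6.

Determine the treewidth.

1

A width-1 tree decomposition is:
Bags: B1 = {1, 2}  B2 = {1, 3}  B3 = {3, 6}  B4 = {5, 6}  B5 = {4, 5}  B6 = {4, 7}
Tree: B1–B2, B2–B3, B3–B4, B4–B5, B5–B6
The largest bag has 2 vertices, giving width 1; this decomposition certifies tw(G) ≤ 1. Any graph with an edge has treewidth ≥ 1, and G has the edge 2–1. Hence tw(G) = 1 exactly.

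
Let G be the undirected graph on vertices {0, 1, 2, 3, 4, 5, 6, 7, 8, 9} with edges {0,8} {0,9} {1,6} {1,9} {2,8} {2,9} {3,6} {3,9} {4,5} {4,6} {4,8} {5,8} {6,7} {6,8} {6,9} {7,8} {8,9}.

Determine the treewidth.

2

A width-2 tree decomposition is:
Bags: B1 = {6, 8, 9}  B2 = {4, 6, 8}  B3 = {2, 8, 9}  B4 = {6, 7, 8}  B5 = {1, 6, 9}  B6 = {3, 6, 9}  B7 = {4, 5, 8}  B8 = {0, 8, 9}
Tree: B1–B2, B1–B3, B2–B4, B1–B5, B5–B6, B2–B7, B3–B8
Each bag holds 3 vertices, so the decomposition has width 2, which upper-bounds the treewidth. For the lower bound, the 3 vertices {0, 8, 9} are pairwise adjacent, and any tree decomposition puts a clique entirely inside one bag — forcing width ≥ 2. Combining the bounds, tw(G) = 2.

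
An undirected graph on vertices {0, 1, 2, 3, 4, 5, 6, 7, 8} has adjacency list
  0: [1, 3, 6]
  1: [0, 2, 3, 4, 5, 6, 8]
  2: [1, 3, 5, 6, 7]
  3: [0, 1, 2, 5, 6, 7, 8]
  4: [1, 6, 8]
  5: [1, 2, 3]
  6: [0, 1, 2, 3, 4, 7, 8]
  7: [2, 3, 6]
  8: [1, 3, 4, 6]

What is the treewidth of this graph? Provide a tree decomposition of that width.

Treewidth 3.
Bags: B1 = {1, 3, 6, 8}  B2 = {1, 2, 3, 6}  B3 = {2, 3, 6, 7}  B4 = {1, 4, 6, 8}  B5 = {1, 2, 3, 5}  B6 = {0, 1, 3, 6}
Tree: B1–B2, B2–B3, B1–B4, B2–B5, B1–B6

Every bag has size at most 4, so the width is 4 − 1 = 3 and tw(G) ≤ 3. For the lower bound, the 4 vertices {1, 2, 3, 5} are pairwise adjacent, and any tree decomposition puts a clique entirely inside one bag — forcing width ≥ 3. Combining the bounds, tw(G) = 3.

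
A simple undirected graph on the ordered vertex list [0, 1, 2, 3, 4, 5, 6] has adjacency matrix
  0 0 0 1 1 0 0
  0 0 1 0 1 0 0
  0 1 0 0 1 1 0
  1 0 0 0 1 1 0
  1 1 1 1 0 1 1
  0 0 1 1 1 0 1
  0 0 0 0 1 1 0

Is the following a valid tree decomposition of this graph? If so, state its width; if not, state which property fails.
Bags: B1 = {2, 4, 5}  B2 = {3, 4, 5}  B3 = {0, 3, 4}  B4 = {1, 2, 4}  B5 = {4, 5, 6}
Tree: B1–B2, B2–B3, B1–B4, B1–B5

Yes; width 2.

Vertex coverage: the bags together contain {0, 1, 2, 3, 4, 5, 6}, the full vertex set. Edge coverage: each edge of G has both endpoints in at least one bag. Running intersection: for every vertex, the bags containing it form a connected subtree. All three properties hold, so this is a valid tree decomposition of width max|bag| − 1 = 2, and hence tw(G) ≤ 2.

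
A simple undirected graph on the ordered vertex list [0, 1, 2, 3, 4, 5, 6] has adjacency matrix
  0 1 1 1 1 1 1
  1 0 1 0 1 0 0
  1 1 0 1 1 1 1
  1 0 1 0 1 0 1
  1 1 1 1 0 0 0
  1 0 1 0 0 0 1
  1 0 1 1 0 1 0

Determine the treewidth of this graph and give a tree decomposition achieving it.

Treewidth 3.
One optimal decomposition is:
Bags: B1 = {0, 2, 3, 4}  B2 = {0, 2, 3, 6}  B3 = {0, 1, 2, 4}  B4 = {0, 2, 5, 6}
Tree: B1–B2, B1–B3, B2–B4

Every bag has size at most 4, so the width is 4 − 1 = 3 and tw(G) ≤ 3. On the other hand G contains the 4-clique {0, 1, 2, 4}. A clique must lie in a single bag of any decomposition, so no decomposition can have width below 3. Hence tw(G) = 3 exactly.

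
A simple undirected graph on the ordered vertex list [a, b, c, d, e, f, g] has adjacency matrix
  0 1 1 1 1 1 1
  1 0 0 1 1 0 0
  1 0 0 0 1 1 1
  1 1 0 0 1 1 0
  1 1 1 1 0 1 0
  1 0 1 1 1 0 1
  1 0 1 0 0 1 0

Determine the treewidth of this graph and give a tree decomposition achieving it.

Each bag holds 4 vertices, so the decomposition has width 3, which upper-bounds the treewidth. Conversely, {a, c, f, g} is a clique of size 4, and the vertices of any clique must share a bag in every tree decomposition; so some bag has ≥ 4 vertices and tw(G) ≥ 3. The upper and lower bounds meet at 3, so that is the treewidth.

Treewidth 3.
Bags: B1 = {a, c, e, f}  B2 = {a, d, e, f}  B3 = {a, c, f, g}  B4 = {a, b, d, e}
Tree: B1–B2, B1–B3, B2–B4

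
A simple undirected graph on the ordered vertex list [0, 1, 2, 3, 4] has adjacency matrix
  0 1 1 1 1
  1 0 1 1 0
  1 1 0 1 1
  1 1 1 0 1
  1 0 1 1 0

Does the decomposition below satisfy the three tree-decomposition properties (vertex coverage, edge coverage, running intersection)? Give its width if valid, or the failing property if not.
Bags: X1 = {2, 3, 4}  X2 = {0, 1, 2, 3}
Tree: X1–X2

A tree decomposition must satisfy three properties: every vertex lies in some bag; for every edge, both endpoints lie together in some bag; and for every vertex, the bags containing it form a connected subtree. Here edge (0,4) lies in no bag, so the decomposition is invalid.

No — edge (0,4) lies in no bag.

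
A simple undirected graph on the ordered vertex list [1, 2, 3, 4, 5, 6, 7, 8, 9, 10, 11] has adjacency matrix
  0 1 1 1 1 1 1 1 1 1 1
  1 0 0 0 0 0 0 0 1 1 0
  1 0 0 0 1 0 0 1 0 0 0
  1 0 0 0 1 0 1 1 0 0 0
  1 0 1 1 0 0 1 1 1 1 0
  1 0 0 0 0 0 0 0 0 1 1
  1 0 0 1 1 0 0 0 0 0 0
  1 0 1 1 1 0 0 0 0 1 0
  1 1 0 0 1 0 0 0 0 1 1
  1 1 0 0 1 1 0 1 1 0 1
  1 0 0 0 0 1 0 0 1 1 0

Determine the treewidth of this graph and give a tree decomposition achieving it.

Treewidth 3.
One such decomposition:
Bags: B1 = {1, 5, 9, 10}  B2 = {1, 9, 10, 11}  B3 = {1, 6, 10, 11}  B4 = {1, 5, 8, 10}  B5 = {1, 3, 5, 8}  B6 = {1, 4, 5, 8}  B7 = {1, 2, 9, 10}  B8 = {1, 4, 5, 7}
Tree: B1–B2, B2–B3, B1–B4, B4–B5, B5–B6, B1–B7, B6–B8

Every bag has size at most 4, so the width is 4 − 1 = 3 and tw(G) ≤ 3. Conversely, {1, 2, 9, 10} is a clique of size 4, and the vertices of any clique must share a bag in every tree decomposition; so some bag has ≥ 4 vertices and tw(G) ≥ 3. Hence tw(G) = 3 exactly.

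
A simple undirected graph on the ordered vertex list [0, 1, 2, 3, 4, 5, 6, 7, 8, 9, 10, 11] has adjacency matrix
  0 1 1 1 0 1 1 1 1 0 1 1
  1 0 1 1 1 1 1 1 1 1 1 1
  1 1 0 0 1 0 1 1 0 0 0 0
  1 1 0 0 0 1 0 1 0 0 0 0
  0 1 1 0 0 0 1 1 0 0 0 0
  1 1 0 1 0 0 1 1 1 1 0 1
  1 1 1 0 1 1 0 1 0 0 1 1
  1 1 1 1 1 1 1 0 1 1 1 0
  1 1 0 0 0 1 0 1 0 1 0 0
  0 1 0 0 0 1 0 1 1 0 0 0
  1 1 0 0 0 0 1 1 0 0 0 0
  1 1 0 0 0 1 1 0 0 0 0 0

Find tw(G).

A width-4 tree decomposition is:
Bags: B1 = {0, 1, 3, 5, 7}  B2 = {0, 1, 5, 6, 7}  B3 = {0, 1, 5, 7, 8}  B4 = {0, 1, 5, 6, 11}  B5 = {0, 1, 6, 7, 10}  B6 = {0, 1, 2, 6, 7}  B7 = {1, 2, 4, 6, 7}  B8 = {1, 5, 7, 8, 9}
Tree: B1–B2, B2–B3, B2–B4, B2–B5, B5–B6, B6–B7, B3–B8
Each bag holds 5 vertices, so the decomposition has width 4, which upper-bounds the treewidth. For the lower bound, the 5 vertices {0, 1, 5, 6, 11} are pairwise adjacent, and any tree decomposition puts a clique entirely inside one bag — forcing width ≥ 4. The upper and lower bounds meet at 4, so that is the treewidth.

4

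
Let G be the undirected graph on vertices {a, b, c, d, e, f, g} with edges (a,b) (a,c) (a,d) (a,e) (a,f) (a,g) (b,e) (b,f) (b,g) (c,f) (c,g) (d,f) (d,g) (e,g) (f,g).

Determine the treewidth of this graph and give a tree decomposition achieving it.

Treewidth 3.
One such decomposition:
Bags: B1 = {a, d, f, g}  B2 = {a, b, f, g}  B3 = {a, c, f, g}  B4 = {a, b, e, g}
Tree: B1–B2, B1–B3, B2–B4

Each bag holds 4 vertices, so the decomposition has width 3, which upper-bounds the treewidth. For the lower bound, the 4 vertices {a, b, e, g} are pairwise adjacent, and any tree decomposition puts a clique entirely inside one bag — forcing width ≥ 3. Hence tw(G) = 3 exactly.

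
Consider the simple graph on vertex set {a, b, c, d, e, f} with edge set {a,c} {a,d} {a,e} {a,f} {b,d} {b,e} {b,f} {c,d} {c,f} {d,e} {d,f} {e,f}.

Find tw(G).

3

A width-3 tree decomposition is:
Bags: B1 = {a, d, e, f}  B2 = {b, d, e, f}  B3 = {a, c, d, f}
Tree: B1–B2, B1–B3
The largest bag has 4 vertices, giving width 3; this decomposition certifies tw(G) ≤ 3. On the other hand G contains the 4-clique {a, d, e, f}. A clique must lie in a single bag of any decomposition, so no decomposition can have width below 3. Therefore the treewidth is 3.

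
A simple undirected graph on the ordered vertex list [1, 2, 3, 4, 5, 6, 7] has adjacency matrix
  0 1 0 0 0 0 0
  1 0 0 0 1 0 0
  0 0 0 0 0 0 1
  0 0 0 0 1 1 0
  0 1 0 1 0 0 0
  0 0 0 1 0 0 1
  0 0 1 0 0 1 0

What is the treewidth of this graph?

1

A width-1 tree decomposition is:
Bags: B1 = {1, 2}  B2 = {2, 5}  B3 = {4, 5}  B4 = {4, 6}  B5 = {6, 7}  B6 = {3, 7}
Tree: B1–B2, B2–B3, B3–B4, B4–B5, B5–B6
Each bag holds 2 vertices, so the decomposition has width 1, which upper-bounds the treewidth. Since G has at least one edge (e.g. 1–2), it is not an edgeless graph, so tw(G) ≥ 1. Combining the bounds, tw(G) = 1.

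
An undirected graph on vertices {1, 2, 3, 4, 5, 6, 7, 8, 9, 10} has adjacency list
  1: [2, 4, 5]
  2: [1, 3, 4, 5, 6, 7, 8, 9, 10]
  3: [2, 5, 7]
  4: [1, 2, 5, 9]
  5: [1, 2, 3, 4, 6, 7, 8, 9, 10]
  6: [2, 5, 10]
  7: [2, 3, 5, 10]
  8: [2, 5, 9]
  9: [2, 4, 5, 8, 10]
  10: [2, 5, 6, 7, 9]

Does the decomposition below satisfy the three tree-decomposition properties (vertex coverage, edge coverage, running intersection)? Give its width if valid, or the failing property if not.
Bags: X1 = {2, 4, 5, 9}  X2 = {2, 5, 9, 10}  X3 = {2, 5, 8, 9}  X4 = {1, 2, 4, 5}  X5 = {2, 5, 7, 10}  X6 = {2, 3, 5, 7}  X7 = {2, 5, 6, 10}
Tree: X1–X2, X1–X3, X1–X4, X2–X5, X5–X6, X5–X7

Every vertex of G appears in some bag (union = {1, 2, 3, 4, 5, 6, 7, 8, 9, 10}); every edge is covered by a bag; and for each vertex v the set of bags containing v is connected in the bag tree. The decomposition is therefore valid. The largest bag has 4 vertices, so the width is 3.

Yes; width 3.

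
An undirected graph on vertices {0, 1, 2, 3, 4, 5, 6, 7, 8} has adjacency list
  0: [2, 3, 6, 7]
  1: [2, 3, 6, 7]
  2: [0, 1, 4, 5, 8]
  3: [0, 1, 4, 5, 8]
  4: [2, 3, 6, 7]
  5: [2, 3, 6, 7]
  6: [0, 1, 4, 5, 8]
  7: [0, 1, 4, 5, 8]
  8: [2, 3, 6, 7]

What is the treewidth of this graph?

4

A width-4 tree decomposition is:
Bags: B1 = {2, 3, 6, 7, 8}  B2 = {2, 3, 4, 6, 7}  B3 = {1, 2, 3, 6, 7}  B4 = {2, 3, 5, 6, 7}  B5 = {0, 2, 3, 6, 7}
Tree: B1–B2, B2–B3, B3–B4, B4–B5
The largest bag has 5 vertices, giving width 4; this decomposition certifies tw(G) ≤ 4. For the lower bound: the 5 vertex sets {6,8}, {2,4}, {1,7}, {3}, {5} are disjoint, each induces a connected subgraph, and every pair is joined by at least one edge of G. Contracting each set to a single vertex therefore yields K_{5} as a minor, and since treewidth is minor-monotone, tw(G) ≥ tw(K_{5}) = 4. Hence tw(G) = 4 exactly.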